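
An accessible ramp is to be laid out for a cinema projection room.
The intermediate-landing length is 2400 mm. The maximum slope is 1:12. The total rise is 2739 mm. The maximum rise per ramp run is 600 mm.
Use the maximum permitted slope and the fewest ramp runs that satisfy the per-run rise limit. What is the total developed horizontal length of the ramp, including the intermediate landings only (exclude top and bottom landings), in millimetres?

42468 mm

At most 600 each: 2739/600 = 4.57, giving 5 ramp runs. That means 4 intermediate landings.
Horizontal run for 2739 mm of rise at 1:12 is 2739 × 12 = 32868 mm.
Intermediate landings: 4 × 2400 = 9600 mm.
Total developed length = 32868 + 9600 = 42468 mm.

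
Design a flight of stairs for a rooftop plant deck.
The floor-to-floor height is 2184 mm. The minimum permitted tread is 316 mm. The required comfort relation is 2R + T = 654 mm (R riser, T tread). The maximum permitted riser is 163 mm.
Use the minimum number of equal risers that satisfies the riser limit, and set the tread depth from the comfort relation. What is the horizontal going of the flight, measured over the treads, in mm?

2184 / 163 = 13.399 → round up to 14 risers.
R = 2184 ÷ 14 = 156 mm.
T = 654 − 2·156 = 342 mm, which satisfies the 316 mm minimum.
Treads = 14 − 1 = 13; going = 13 × 342 = 4446 mm.

4446 mm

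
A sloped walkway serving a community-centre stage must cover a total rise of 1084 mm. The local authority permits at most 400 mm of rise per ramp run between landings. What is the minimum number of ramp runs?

3 runs

⌈1084/400⌉ = 3 ramp runs.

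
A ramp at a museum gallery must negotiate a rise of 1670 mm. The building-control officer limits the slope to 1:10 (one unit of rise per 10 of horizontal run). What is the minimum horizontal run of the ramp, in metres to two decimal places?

16.70 m

Run = rise × 10 = 1670 × 10 = 16700 mm.
16700 mm = 16.70 m.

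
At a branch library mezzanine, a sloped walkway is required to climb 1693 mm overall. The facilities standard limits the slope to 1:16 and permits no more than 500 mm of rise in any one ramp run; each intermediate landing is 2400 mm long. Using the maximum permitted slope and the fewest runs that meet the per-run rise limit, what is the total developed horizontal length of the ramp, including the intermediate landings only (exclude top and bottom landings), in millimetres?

34288 mm

1693 / 500 = 3.386 → round up to 4 ramp runs. That means 3 intermediate landings.
Horizontal run for 1693 mm of rise at 1:16 is 1693 × 16 = 27088 mm.
3 intermediate landings contribute 3 × 2400 = 7200 mm.
Developed length = 27088 + 7200 = 34288 mm.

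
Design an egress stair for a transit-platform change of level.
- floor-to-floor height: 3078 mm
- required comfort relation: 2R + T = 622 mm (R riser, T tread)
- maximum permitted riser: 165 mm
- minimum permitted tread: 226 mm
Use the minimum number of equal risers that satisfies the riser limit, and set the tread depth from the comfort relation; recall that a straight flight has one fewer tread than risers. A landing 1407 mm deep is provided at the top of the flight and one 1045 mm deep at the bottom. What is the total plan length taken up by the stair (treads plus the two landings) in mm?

⌈3078/165⌉ = 19 risers.
Each riser is 3078/19 = 162 mm (≤ 165 mm).
Tread T = 622 − 2 × 162 = 298 mm (≥ 226 mm).
Treads = 19 − 1 = 18; going = 18 × 298 = 5364 mm.
Enclosure = 5364 + 1407 + 1045 = 7816 mm.

7816 mm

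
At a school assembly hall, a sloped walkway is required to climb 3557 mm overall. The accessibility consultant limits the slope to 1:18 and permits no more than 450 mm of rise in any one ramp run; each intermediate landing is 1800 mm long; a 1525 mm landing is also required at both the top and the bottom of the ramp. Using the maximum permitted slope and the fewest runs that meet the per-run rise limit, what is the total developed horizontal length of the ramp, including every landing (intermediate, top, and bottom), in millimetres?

79676 mm

3557 / 450 = 7.90, so 8 ramp runs are needed. That means 7 intermediate landings.
Ramp run (horizontal) at 1:18: 3557 × 18 = 64026 mm.
Intermediate landings: 7 × 1800 = 12600 mm.
Top and bottom landings: 2 × 1525 = 3050 mm.
Total = 64026 + 12600 + 3050 = 79676 mm.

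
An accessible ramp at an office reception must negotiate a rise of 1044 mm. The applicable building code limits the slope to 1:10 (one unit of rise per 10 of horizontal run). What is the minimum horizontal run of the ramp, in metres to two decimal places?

Run = rise × 10 = 1044 × 10 = 10440 mm.
10440 mm = 10.44 m.

10.44 m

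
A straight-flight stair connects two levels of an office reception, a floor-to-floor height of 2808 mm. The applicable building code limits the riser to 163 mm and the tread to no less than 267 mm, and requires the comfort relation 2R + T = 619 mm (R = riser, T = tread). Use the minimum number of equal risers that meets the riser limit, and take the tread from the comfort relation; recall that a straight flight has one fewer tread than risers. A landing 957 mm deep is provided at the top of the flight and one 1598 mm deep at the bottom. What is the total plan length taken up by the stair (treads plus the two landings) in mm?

7774 mm

2808 / 163 = 17.227 → round up to 18 risers.
R = 2808 ÷ 18 = 156 mm.
From 2R + T = 619: T = 619 − 312 = 307 mm.
18 risers give 17 treads; going = 17 × 307 = 5219 mm.
Enclosure = 5219 + 957 + 1598 = 7774 mm.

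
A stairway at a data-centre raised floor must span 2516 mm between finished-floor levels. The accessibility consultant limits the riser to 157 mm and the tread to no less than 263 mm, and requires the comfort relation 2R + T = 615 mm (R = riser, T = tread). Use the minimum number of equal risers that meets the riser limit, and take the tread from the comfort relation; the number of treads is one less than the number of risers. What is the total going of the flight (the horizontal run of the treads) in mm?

5104 mm

2516 / 157 = 16.025 → round up to 17 risers.
Each riser is 2516/17 = 148 mm (≤ 157 mm).
Tread T = 615 − 2 × 148 = 319 mm (≥ 263 mm).
17 risers give 16 treads; going = 16 × 319 = 5104 mm.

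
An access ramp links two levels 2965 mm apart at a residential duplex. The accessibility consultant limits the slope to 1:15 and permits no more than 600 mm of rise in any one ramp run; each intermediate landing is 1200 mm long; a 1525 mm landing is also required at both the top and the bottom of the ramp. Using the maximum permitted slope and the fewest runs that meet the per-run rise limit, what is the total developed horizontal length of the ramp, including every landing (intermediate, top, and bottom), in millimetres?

2965 / 600 = 4.942 → round up to 5 ramp runs. That means 4 intermediate landings.
Horizontal run for 2965 mm of rise at 1:15 is 2965 × 15 = 44475 mm.
Intermediate landings: 4 × 1200 = 4800 mm.
Top and bottom landings: 2 × 1525 = 3050 mm.
Total = 44475 + 4800 + 3050 = 52325 mm.

52325 mm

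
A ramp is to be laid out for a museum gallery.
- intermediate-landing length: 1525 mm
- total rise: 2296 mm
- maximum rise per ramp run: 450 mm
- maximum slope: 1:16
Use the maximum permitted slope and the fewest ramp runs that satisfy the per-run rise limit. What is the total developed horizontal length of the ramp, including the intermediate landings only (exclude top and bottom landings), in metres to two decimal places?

44.36 m

2296 / 450 = 5.10, so 6 ramp runs are needed. That means 5 intermediate landings.
Horizontal run for 2296 mm of rise at 1:16 is 2296 × 16 = 36736 mm.
5 intermediate landings contribute 5 × 1525 = 7625 mm.
Developed length = 36736 + 7625 = 44361 mm.
= 44.36 m.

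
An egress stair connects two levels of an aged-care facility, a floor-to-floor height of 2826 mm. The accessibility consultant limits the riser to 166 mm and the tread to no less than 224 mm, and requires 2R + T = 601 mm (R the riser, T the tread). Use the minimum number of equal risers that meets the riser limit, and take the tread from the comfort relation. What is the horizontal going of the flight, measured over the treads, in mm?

⌈2826/166⌉ = 18 risers.
Each riser is 2826/18 = 157 mm (≤ 166 mm).
From 2R + T = 601: T = 601 − 314 = 287 mm.
Treads = 18 − 1 = 17; going = 17 × 287 = 4879 mm.

4879 mm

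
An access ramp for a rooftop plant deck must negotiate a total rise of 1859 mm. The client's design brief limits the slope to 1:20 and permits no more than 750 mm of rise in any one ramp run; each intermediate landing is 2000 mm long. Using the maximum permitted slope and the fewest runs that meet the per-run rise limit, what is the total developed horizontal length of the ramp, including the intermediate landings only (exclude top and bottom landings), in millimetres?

41180 mm

1859 / 750 = 2.479 → round up to 3 ramp runs. That means 2 intermediate landings.
Horizontal run for 1859 mm of rise at 1:20 is 1859 × 20 = 37180 mm.
Intermediate landings: 2 × 2000 = 4000 mm.
Developed length = 37180 + 4000 = 41180 mm.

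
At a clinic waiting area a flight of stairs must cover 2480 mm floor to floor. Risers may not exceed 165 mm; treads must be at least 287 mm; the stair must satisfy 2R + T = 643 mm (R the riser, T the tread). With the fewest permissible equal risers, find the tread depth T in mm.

333 mm

⌈2480/165⌉ = 16 risers.
Each riser is 2480/16 = 155 mm (≤ 165 mm).
From 2R + T = 643: T = 643 − 310 = 333 mm.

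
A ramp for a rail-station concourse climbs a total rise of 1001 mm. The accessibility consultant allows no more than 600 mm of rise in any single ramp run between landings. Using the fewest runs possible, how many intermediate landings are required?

1 intermediate landings

At most 600 each: 1001/600 = 1.67, giving 2 ramp runs.
2 runs are separated by 1 intermediate landings.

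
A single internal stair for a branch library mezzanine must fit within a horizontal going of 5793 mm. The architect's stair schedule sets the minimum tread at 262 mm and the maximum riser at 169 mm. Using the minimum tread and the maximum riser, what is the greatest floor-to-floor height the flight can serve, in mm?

Treads that fit: ⌊5793 / 262⌋ = 22.
Risers = treads + 1 = 23.
Maximum height = 23 × 169 = 3887 mm.

3887 mm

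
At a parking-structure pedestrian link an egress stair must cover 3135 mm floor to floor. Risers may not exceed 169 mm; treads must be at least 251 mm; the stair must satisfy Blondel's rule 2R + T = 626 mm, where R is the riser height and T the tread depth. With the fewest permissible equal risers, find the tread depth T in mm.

296 mm

At most 169 each: 3135/169 = 18.55, giving 19 risers.
R = 3135 ÷ 19 = 165 mm.
From 2R + T = 626: T = 626 − 330 = 296 mm.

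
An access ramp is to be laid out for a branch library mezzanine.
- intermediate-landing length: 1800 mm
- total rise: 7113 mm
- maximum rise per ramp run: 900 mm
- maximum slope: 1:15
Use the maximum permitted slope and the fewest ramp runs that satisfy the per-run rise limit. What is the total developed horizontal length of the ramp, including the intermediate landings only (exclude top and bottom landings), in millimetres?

119295 mm

⌈7113/900⌉ = 8 ramp runs. That means 7 intermediate landings.
Horizontal run for 7113 mm of rise at 1:15 is 7113 × 15 = 106695 mm.
Intermediate landings: 7 × 1800 = 12600 mm.
Developed length = 106695 + 12600 = 119295 mm.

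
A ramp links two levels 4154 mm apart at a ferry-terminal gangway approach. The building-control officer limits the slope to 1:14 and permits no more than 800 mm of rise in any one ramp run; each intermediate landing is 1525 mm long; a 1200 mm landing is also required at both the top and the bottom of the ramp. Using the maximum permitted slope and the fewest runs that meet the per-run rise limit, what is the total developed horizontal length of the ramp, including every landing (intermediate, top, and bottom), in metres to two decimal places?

4154 / 800 = 5.19, so 6 ramp runs are needed. That means 5 intermediate landings.
Horizontal run for 4154 mm of rise at 1:14 is 4154 × 14 = 58156 mm.
5 intermediate landings contribute 5 × 1525 = 7625 mm.
Top and bottom landings: 2 × 1200 = 2400 mm.
Total = 58156 + 7625 + 2400 = 68181 mm.
= 68.18 m.

68.18 m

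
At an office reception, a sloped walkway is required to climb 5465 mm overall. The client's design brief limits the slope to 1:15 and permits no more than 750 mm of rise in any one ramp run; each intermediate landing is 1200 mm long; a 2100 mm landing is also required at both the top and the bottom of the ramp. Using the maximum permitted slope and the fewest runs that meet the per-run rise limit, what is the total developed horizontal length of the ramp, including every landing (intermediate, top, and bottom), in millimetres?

94575 mm

At most 750 each: 5465/750 = 7.29, giving 8 ramp runs. That means 7 intermediate landings.
Ramp run (horizontal) at 1:15: 5465 × 15 = 81975 mm.
7 intermediate landings contribute 7 × 1200 = 8400 mm.
Top and bottom landings: 2 × 2100 = 4200 mm.
Total = 81975 + 8400 + 4200 = 94575 mm.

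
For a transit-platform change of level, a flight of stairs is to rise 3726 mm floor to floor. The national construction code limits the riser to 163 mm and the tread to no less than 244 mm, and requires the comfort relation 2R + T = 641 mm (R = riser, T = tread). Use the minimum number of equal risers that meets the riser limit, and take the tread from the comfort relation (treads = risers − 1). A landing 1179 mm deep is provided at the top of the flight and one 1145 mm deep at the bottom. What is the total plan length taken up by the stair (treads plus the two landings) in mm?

At most 163 each: 3726/163 = 22.86, giving 23 risers.
Riser R = 3726 / 23 = 162 mm, within the 163 mm limit.
From 2R + T = 641: T = 641 − 324 = 317 mm.
Treads = 23 − 1 = 22; going = 22 × 317 = 6974 mm.
Enclosure = 6974 + 1179 + 1145 = 9298 mm.

9298 mm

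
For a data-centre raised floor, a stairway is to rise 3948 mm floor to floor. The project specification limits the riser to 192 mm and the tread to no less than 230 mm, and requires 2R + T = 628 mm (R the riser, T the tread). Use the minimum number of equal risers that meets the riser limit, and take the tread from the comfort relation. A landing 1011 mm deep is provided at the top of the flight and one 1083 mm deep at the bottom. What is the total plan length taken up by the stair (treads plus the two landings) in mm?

At most 192 each: 3948/192 = 20.56, giving 21 risers.
R = 3948 ÷ 21 = 188 mm.
Tread T = 628 − 2 × 188 = 252 mm (≥ 230 mm).
Treads = 21 − 1 = 20; going = 20 × 252 = 5040 mm.
Add landings: 5040 + 1011 + 1083 = 7134 mm.

7134 mm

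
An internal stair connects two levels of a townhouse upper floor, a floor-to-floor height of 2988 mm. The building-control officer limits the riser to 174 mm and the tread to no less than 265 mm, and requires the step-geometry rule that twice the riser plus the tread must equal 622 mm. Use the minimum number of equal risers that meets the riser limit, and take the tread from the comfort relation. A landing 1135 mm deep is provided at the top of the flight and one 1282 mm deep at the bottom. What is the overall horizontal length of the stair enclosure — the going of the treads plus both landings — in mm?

7347 mm

2988 / 174 = 17.172 → round up to 18 risers.
Riser R = 2988 / 18 = 166 mm, within the 174 mm limit.
T = 622 − 2·166 = 290 mm, which satisfies the 265 mm minimum.
Treads = 18 − 1 = 17; going = 17 × 290 = 4930 mm.
Enclosure = 4930 + 1135 + 1282 = 7347 mm.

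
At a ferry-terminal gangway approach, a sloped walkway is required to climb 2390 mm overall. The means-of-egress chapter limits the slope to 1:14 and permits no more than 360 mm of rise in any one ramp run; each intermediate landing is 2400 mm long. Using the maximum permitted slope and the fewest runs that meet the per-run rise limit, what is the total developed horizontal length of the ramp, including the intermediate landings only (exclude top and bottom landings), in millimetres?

47860 mm

⌈2390/360⌉ = 7 ramp runs. That means 6 intermediate landings.
Horizontal run for 2390 mm of rise at 1:14 is 2390 × 14 = 33460 mm.
6 intermediate landings contribute 6 × 2400 = 14400 mm.
Total developed length = 33460 + 14400 = 47860 mm.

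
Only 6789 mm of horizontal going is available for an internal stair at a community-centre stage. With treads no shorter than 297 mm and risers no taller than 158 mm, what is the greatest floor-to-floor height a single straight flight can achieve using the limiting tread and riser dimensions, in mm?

3634 mm

Treads that fit: ⌊6789 / 297⌋ = 22.
Risers = treads + 1 = 23.
Maximum height = 23 × 158 = 3634 mm.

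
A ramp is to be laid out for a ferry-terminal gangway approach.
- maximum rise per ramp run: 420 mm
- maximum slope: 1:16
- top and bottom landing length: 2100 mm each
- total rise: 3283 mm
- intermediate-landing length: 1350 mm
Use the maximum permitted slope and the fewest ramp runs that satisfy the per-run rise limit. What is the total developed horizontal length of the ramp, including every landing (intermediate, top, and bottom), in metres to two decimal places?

66.18 m

3283 / 420 = 7.817 → round up to 8 ramp runs. That means 7 intermediate landings.
Ramp run (horizontal) at 1:16: 3283 × 16 = 52528 mm.
Intermediate landings: 7 × 1350 = 9450 mm.
Top and bottom landings: 2 × 2100 = 4200 mm.
Total = 52528 + 9450 + 4200 = 66178 mm.
= 66.18 m.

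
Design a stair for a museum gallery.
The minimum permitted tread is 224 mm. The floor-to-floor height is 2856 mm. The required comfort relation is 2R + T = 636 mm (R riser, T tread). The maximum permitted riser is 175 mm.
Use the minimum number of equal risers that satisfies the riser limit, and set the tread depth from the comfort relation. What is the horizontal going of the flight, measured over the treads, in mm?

⌈2856/175⌉ = 17 risers.
Riser R = 2856 / 17 = 168 mm, within the 175 mm limit.
From 2R + T = 636: T = 636 − 336 = 300 mm.
Treads = 17 − 1 = 16; going = 16 × 300 = 4800 mm.

4800 mm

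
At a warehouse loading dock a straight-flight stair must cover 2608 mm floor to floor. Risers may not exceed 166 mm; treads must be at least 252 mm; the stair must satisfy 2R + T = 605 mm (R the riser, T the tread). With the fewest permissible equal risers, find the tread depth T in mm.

⌈2608/166⌉ = 16 risers.
Each riser is 2608/16 = 163 mm (≤ 166 mm).
From 2R + T = 605: T = 605 − 326 = 279 mm.

279 mm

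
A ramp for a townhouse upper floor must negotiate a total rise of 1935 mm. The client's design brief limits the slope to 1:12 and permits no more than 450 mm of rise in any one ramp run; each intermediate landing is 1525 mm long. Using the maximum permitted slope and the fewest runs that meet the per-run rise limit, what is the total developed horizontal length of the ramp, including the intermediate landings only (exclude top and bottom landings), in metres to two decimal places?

29.32 m

1935 / 450 = 4.30, so 5 ramp runs are needed. That means 4 intermediate landings.
Horizontal run for 1935 mm of rise at 1:12 is 1935 × 12 = 23220 mm.
Intermediate landings: 4 × 1525 = 6100 mm.
Total developed length = 23220 + 6100 = 29320 mm.
= 29.32 m.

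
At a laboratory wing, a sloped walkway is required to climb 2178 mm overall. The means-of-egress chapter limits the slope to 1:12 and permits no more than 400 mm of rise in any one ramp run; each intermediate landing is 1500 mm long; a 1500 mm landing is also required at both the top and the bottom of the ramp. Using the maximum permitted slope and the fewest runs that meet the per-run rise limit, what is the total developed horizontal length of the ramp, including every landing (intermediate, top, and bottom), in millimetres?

36636 mm

2178 / 400 = 5.45, so 6 ramp runs are needed. That means 5 intermediate landings.
Ramp run (horizontal) at 1:12: 2178 × 12 = 26136 mm.
Intermediate landings: 5 × 1500 = 7500 mm.
Top and bottom landings: 2 × 1500 = 3000 mm.
Total = 26136 + 7500 + 3000 = 36636 mm.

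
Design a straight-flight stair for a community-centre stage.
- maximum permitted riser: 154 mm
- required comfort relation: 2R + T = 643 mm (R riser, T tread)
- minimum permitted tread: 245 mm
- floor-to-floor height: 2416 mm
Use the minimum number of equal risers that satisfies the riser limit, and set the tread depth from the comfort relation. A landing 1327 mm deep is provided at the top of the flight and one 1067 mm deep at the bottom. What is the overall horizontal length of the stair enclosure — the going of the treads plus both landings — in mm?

2416 / 154 = 15.69, so 16 risers are needed.
Each riser is 2416/16 = 151 mm (≤ 154 mm).
Tread T = 643 − 2 × 151 = 341 mm (≥ 245 mm).
Going = (16 − 1) × 341 = 5115 mm.
Add landings: 5115 + 1327 + 1067 = 7509 mm.

7509 mm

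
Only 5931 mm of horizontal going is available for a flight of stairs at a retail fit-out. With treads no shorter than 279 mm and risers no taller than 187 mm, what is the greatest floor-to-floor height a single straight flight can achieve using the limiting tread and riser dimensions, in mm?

Treads that fit: ⌊5931 / 279⌋ = 21.
Risers = treads + 1 = 22.
Maximum height = 22 × 187 = 4114 mm.

4114 mm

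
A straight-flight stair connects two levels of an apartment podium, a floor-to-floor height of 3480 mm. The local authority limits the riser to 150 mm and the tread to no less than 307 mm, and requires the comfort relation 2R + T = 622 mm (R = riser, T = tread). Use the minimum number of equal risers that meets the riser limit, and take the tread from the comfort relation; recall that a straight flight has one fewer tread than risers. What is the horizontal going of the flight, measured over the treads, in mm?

7636 mm

⌈3480/150⌉ = 24 risers.
Each riser is 3480/24 = 145 mm (≤ 150 mm).
From 2R + T = 622: T = 622 − 290 = 332 mm.
Going = (24 − 1) × 332 = 7636 mm.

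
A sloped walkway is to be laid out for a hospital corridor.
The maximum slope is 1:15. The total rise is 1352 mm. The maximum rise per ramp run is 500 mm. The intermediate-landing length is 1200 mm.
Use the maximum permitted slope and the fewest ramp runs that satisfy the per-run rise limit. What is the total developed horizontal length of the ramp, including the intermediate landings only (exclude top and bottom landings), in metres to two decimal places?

22.68 m

1352 / 500 = 2.70, so 3 ramp runs are needed. That means 2 intermediate landings.
Horizontal run for 1352 mm of rise at 1:15 is 1352 × 15 = 20280 mm.
Intermediate landings: 2 × 1200 = 2400 mm.
Total developed length = 20280 + 2400 = 22680 mm.
= 22.68 m.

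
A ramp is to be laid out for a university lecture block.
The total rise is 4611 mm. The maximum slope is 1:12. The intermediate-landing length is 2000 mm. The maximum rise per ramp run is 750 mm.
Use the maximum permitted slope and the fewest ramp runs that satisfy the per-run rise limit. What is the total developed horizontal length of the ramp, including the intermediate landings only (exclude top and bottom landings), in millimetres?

4611 / 750 = 6.148 → round up to 7 ramp runs. That means 6 intermediate landings.
Horizontal run for 4611 mm of rise at 1:12 is 4611 × 12 = 55332 mm.
6 intermediate landings contribute 6 × 2000 = 12000 mm.
Developed length = 55332 + 12000 = 67332 mm.

67332 mm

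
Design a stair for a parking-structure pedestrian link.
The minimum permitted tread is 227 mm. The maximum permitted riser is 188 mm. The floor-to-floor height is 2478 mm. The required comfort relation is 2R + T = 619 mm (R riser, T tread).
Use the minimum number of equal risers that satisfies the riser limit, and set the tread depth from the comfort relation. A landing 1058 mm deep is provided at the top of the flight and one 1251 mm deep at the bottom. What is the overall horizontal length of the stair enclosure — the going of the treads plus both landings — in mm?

5754 mm

2478 / 188 = 13.181 → round up to 14 risers.
R = 2478 ÷ 14 = 177 mm.
T = 619 − 2·177 = 265 mm, which satisfies the 227 mm minimum.
14 risers give 13 treads; going = 13 × 265 = 3445 mm.
Enclosure = 3445 + 1058 + 1251 = 5754 mm.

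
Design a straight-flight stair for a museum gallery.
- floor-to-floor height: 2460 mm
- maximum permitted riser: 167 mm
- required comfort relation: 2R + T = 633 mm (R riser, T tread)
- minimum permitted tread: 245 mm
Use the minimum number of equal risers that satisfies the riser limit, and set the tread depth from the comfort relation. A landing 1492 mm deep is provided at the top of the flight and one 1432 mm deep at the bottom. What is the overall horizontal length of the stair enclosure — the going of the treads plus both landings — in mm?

7194 mm

2460 / 167 = 14.731 → round up to 15 risers.
R = 2460 ÷ 15 = 164 mm.
T = 633 − 2·164 = 305 mm, which satisfies the 245 mm minimum.
Going = (15 − 1) × 305 = 4270 mm.
Enclosure = 4270 + 1492 + 1432 = 7194 mm.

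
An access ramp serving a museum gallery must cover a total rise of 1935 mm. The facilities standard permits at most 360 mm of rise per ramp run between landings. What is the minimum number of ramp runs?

6 runs

1935 / 360 = 5.38, so 6 ramp runs are needed.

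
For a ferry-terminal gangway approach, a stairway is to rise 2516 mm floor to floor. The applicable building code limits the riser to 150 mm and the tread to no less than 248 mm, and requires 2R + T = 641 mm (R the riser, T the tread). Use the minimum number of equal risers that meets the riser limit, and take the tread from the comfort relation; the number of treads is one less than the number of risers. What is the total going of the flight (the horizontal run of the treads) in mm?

2516 / 150 = 16.773 → round up to 17 risers.
R = 2516 ÷ 17 = 148 mm.
From 2R + T = 641: T = 641 − 296 = 345 mm.
Treads = 17 − 1 = 16; going = 16 × 345 = 5520 mm.

5520 mm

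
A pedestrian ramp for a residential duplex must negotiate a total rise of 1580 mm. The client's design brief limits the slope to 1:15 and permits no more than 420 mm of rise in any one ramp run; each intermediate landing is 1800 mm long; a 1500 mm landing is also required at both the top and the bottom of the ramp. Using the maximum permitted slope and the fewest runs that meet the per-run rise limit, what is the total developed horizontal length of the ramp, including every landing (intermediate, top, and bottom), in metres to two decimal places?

32.10 m

⌈1580/420⌉ = 4 ramp runs. That means 3 intermediate landings.
Ramp run (horizontal) at 1:15: 1580 × 15 = 23700 mm.
3 intermediate landings contribute 3 × 1800 = 5400 mm.
Top and bottom landings: 2 × 1500 = 3000 mm.
Total = 23700 + 5400 + 3000 = 32100 mm.
= 32.10 m.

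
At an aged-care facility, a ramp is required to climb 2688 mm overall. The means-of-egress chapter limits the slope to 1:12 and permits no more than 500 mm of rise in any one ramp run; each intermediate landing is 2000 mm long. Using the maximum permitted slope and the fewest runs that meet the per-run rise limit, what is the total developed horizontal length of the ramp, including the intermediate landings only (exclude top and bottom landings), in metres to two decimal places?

At most 500 each: 2688/500 = 5.38, giving 6 ramp runs. That means 5 intermediate landings.
Horizontal run for 2688 mm of rise at 1:12 is 2688 × 12 = 32256 mm.
Intermediate landings: 5 × 2000 = 10000 mm.
Developed length = 32256 + 10000 = 42256 mm.
= 42.26 m.

42.26 m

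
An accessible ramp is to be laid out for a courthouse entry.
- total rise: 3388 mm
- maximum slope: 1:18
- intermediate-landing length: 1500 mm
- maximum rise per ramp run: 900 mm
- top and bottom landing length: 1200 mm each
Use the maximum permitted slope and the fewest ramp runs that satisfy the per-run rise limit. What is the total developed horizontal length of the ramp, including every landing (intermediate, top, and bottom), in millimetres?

⌈3388/900⌉ = 4 ramp runs. That means 3 intermediate landings.
Ramp run (horizontal) at 1:18: 3388 × 18 = 60984 mm.
3 intermediate landings contribute 3 × 1500 = 4500 mm.
Top and bottom landings: 2 × 1200 = 2400 mm.
Total = 60984 + 4500 + 2400 = 67884 mm.

67884 mm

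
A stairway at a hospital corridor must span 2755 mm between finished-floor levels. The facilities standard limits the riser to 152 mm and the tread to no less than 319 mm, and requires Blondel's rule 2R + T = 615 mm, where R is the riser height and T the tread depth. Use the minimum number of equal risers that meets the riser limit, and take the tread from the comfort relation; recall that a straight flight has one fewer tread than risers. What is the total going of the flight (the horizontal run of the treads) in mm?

5850 mm

At most 152 each: 2755/152 = 18.12, giving 19 risers.
R = 2755 ÷ 19 = 145 mm.
T = 615 − 2·145 = 325 mm, which satisfies the 319 mm minimum.
19 risers give 18 treads; going = 18 × 325 = 5850 mm.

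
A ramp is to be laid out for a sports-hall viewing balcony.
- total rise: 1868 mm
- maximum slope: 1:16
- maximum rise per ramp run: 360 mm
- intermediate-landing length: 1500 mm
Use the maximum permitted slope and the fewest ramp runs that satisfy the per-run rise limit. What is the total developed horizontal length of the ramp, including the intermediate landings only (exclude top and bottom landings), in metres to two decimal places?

1868 / 360 = 5.19, so 6 ramp runs are needed. That means 5 intermediate landings.
Ramp run (horizontal) at 1:16: 1868 × 16 = 29888 mm.
5 intermediate landings contribute 5 × 1500 = 7500 mm.
Total developed length = 29888 + 7500 = 37388 mm.
= 37.39 m.

37.39 m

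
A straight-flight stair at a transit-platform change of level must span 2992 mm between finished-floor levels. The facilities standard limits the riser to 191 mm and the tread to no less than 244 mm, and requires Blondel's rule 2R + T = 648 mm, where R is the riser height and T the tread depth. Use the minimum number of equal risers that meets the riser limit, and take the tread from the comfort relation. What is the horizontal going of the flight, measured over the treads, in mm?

2992 / 191 = 15.665 → round up to 16 risers.
Riser R = 2992 / 16 = 187 mm, within the 191 mm limit.
From 2R + T = 648: T = 648 − 374 = 274 mm.
16 risers give 15 treads; going = 15 × 274 = 4110 mm.

4110 mm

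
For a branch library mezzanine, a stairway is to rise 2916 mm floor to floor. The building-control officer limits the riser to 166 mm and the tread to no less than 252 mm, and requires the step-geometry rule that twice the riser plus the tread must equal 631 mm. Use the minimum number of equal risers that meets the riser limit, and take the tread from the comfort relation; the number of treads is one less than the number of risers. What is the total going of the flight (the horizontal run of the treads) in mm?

2916 / 166 = 17.566 → round up to 18 risers.
Riser R = 2916 / 18 = 162 mm, within the 166 mm limit.
From 2R + T = 631: T = 631 − 324 = 307 mm.
Going = (18 − 1) × 307 = 5219 mm.

5219 mm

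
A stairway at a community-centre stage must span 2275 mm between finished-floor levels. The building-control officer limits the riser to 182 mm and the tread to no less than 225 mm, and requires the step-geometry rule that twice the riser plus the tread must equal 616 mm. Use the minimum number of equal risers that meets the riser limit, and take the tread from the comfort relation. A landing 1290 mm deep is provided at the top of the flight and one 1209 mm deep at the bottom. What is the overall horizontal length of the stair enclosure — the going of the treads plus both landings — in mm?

2275 / 182 = 12.500 → round up to 13 risers.
R = 2275 ÷ 13 = 175 mm.
T = 616 − 2·175 = 266 mm, which satisfies the 225 mm minimum.
13 risers give 12 treads; going = 12 × 266 = 3192 mm.
Enclosure = 3192 + 1290 + 1209 = 5691 mm.

5691 mm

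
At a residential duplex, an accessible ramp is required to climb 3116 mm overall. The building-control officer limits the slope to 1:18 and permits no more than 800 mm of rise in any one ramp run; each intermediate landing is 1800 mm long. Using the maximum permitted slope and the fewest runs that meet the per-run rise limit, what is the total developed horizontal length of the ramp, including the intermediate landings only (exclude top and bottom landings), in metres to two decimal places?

3116 / 800 = 3.90, so 4 ramp runs are needed. That means 3 intermediate landings.
Ramp run (horizontal) at 1:18: 3116 × 18 = 56088 mm.
Intermediate landings: 3 × 1800 = 5400 mm.
Total developed length = 56088 + 5400 = 61488 mm.
= 61.49 m.

61.49 m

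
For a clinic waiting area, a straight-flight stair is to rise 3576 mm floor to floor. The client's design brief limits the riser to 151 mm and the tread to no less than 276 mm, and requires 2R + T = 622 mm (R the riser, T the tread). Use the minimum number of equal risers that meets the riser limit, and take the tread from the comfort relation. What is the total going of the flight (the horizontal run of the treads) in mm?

3576 / 151 = 23.682 → round up to 24 risers.
Riser R = 3576 / 24 = 149 mm, within the 151 mm limit.
From 2R + T = 622: T = 622 − 298 = 324 mm.
Going = (24 − 1) × 324 = 7452 mm.

7452 mm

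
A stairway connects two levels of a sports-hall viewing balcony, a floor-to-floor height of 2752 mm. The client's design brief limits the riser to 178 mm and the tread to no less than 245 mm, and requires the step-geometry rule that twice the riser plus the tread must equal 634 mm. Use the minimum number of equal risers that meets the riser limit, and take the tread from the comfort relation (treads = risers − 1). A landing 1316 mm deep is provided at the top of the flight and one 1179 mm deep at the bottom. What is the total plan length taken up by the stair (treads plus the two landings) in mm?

6845 mm

At most 178 each: 2752/178 = 15.46, giving 16 risers.
Each riser is 2752/16 = 172 mm (≤ 178 mm).
Tread T = 634 − 2 × 172 = 290 mm (≥ 245 mm).
Treads = 16 − 1 = 15; going = 15 × 290 = 4350 mm.
Add landings: 4350 + 1316 + 1179 = 6845 mm.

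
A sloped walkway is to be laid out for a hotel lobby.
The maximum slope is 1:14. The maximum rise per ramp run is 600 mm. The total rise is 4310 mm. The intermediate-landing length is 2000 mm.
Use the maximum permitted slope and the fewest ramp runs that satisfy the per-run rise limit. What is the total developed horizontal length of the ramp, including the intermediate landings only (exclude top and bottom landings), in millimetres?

74340 mm

⌈4310/600⌉ = 8 ramp runs. That means 7 intermediate landings.
Ramp run (horizontal) at 1:14: 4310 × 14 = 60340 mm.
7 intermediate landings contribute 7 × 2000 = 14000 mm.
Total developed length = 60340 + 14000 = 74340 mm.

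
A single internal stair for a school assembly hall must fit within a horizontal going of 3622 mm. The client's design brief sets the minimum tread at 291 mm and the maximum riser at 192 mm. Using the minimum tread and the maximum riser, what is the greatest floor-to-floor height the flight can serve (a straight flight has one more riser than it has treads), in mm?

3622 / 291 = 12.45, so 12 treads fit.
Risers = treads + 1 = 13.
Maximum height = 13 × 192 = 2496 mm.

2496 mm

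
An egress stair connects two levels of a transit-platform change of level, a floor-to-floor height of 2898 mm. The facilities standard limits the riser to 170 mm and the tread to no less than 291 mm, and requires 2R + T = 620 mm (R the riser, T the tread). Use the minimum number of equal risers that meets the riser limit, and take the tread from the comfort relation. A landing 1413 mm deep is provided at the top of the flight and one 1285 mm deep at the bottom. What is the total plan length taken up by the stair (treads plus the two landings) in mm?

2898 / 170 = 17.05, so 18 risers are needed.
Each riser is 2898/18 = 161 mm (≤ 170 mm).
From 2R + T = 620: T = 620 − 322 = 298 mm.
18 risers give 17 treads; going = 17 × 298 = 5066 mm.
Enclosure = 5066 + 1413 + 1285 = 7764 mm.

7764 mm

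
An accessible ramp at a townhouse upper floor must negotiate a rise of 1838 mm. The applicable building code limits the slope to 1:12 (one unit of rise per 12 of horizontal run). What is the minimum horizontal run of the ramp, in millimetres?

At 1:12 the run is 12 × 1838 = 22056 mm.

22056 mm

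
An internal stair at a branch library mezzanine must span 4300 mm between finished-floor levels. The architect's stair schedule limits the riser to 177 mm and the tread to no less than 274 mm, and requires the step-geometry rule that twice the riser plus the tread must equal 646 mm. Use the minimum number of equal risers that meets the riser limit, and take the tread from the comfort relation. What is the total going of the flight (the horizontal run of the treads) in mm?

4300 / 177 = 24.294 → round up to 25 risers.
Riser R = 4300 / 25 = 172 mm, within the 177 mm limit.
T = 646 − 2·172 = 302 mm, which satisfies the 274 mm minimum.
Going = (25 − 1) × 302 = 7248 mm.

7248 mm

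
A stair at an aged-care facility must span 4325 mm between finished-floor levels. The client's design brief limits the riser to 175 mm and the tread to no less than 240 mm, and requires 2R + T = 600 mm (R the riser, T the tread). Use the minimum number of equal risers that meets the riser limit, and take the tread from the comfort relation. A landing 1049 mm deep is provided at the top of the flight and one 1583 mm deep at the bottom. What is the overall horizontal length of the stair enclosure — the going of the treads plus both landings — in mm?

⌈4325/175⌉ = 25 risers.
Riser R = 4325 / 25 = 173 mm, within the 175 mm limit.
Tread T = 600 − 2 × 173 = 254 mm (≥ 240 mm).
Treads = 25 − 1 = 24; going = 24 × 254 = 6096 mm.
Add landings: 6096 + 1049 + 1583 = 8728 mm.

8728 mm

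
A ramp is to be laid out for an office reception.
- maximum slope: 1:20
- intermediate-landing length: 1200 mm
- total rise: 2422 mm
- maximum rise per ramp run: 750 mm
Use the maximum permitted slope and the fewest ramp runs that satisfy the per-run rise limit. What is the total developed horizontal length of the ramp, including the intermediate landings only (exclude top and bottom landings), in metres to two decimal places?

2422 / 750 = 3.229 → round up to 4 ramp runs. That means 3 intermediate landings.
Ramp run (horizontal) at 1:20: 2422 × 20 = 48440 mm.
Intermediate landings: 3 × 1200 = 3600 mm.
Total developed length = 48440 + 3600 = 52040 mm.
= 52.04 m.

52.04 m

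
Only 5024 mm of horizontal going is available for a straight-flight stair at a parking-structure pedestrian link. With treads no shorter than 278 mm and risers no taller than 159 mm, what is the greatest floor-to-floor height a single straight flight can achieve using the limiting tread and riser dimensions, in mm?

3021 mm

5024 / 278 = 18.07, so 18 treads fit.
Risers = treads + 1 = 19.
Maximum height = 19 × 159 = 3021 mm.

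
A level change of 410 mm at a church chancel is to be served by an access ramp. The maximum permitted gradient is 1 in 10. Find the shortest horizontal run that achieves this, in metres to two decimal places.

Run = rise × 10 = 410 × 10 = 4100 mm.
4100 mm = 4.10 m.

4.10 m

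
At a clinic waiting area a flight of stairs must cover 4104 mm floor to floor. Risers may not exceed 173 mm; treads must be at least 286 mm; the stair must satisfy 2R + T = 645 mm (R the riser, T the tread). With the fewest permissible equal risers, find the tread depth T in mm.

303 mm

⌈4104/173⌉ = 24 risers.
R = 4104 ÷ 24 = 171 mm.
From 2R + T = 645: T = 645 − 342 = 303 mm.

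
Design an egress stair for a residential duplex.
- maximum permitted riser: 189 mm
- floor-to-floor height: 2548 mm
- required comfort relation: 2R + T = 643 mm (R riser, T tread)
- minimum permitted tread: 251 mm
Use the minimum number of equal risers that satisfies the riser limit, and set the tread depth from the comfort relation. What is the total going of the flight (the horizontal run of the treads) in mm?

3627 mm

⌈2548/189⌉ = 14 risers.
Riser R = 2548 / 14 = 182 mm, within the 189 mm limit.
T = 643 − 2·182 = 279 mm, which satisfies the 251 mm minimum.
Going = (14 − 1) × 279 = 3627 mm.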